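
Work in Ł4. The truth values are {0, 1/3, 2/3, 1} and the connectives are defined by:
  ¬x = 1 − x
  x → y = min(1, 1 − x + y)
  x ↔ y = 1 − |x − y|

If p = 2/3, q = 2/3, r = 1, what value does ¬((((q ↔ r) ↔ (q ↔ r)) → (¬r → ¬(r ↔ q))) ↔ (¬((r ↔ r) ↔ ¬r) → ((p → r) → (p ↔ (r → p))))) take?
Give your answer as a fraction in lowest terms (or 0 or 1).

q ↔ r = 2/3 ↔ 1 = 2/3
q ↔ r = 2/3 ↔ 1 = 2/3
(q ↔ r) ↔ (q ↔ r) = 2/3 ↔ 2/3 = 1
¬r = ¬1 = 0
r ↔ q = 1 ↔ 2/3 = 2/3
¬(r ↔ q) = ¬2/3 = 1/3
¬r → ¬(r ↔ q) = 0 → 1/3 = 1
((q ↔ r) ↔ (q ↔ r)) → (¬r → ¬(r ↔ q)) = 1 → 1 = 1
r ↔ r = 1 ↔ 1 = 1
¬r = ¬1 = 0
(r ↔ r) ↔ ¬r = 1 ↔ 0 = 0
¬((r ↔ r) ↔ ¬r) = ¬0 = 1
p → r = 2/3 → 1 = 1
r → p = 1 → 2/3 = 2/3
p ↔ (r → p) = 2/3 ↔ 2/3 = 1
(p → r) → (p ↔ (r → p)) = 1 → 1 = 1
¬((r ↔ r) ↔ ¬r) → ((p → r) → (p ↔ (r → p))) = 1 → 1 = 1
(((q ↔ r) ↔ (q ↔ r)) → (¬r → ¬(r ↔ q))) ↔ (¬((r ↔ r) ↔ ¬r) → ((p → r) → (p ↔ (r → p)))) = 1 ↔ 1 = 1
¬((((q ↔ r) ↔ (q ↔ r)) → (¬r → ¬(r ↔ q))) ↔ (¬((r ↔ r) ↔ ¬r) → ((p → r) → (p ↔ (r → p))))) = ¬1 = 0

0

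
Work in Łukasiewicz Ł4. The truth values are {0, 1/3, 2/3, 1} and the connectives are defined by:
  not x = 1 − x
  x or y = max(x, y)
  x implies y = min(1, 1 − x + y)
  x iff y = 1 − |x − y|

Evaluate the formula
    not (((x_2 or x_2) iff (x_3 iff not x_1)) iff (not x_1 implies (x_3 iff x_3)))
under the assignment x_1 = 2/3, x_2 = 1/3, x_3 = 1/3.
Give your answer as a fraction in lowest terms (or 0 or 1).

2/3

x_2 or x_2 = 1/3 or 1/3 = 1/3
not x_1 = not 2/3 = 1/3
x_3 iff not x_1 = 1/3 iff 1/3 = 1
(x_2 or x_2) iff (x_3 iff not x_1) = 1/3 iff 1 = 1/3
not x_1 = not 2/3 = 1/3
x_3 iff x_3 = 1/3 iff 1/3 = 1
not x_1 implies (x_3 iff x_3) = 1/3 implies 1 = 1
((x_2 or x_2) iff (x_3 iff not x_1)) iff (not x_1 implies (x_3 iff x_3)) = 1/3 iff 1 = 1/3
not (((x_2 or x_2) iff (x_3 iff not x_1)) iff (not x_1 implies (x_3 iff x_3))) = not 1/3 = 2/3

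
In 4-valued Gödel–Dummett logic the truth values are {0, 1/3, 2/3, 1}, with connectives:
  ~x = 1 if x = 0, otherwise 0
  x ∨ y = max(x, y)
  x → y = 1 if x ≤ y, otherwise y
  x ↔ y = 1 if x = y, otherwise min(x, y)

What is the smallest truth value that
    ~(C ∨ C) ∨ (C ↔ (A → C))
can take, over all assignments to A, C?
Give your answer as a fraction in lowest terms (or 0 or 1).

1/3

Take A = 0, C = 1/3:
C ∨ C = 1/3 ∨ 1/3 = 1/3
~(C ∨ C) = ~1/3 = 0
A → C = 0 → 1/3 = 1
C ↔ (A → C) = 1/3 ↔ 1 = 1/3
~(C ∨ C) ∨ (C ↔ (A → C)) = 0 ∨ 1/3 = 1/3
No assignment yields a value below 1/3, so this is the minimum.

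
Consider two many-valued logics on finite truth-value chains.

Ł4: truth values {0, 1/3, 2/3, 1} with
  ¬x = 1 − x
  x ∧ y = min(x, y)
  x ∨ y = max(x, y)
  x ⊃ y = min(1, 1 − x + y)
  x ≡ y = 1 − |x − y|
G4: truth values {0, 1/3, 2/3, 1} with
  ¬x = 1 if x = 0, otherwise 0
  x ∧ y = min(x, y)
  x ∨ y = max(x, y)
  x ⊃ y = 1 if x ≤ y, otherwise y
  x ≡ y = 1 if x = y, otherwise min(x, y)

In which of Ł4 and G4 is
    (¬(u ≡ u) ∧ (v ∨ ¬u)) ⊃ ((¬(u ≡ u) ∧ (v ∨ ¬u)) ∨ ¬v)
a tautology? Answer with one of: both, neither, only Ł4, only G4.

both

In Ł4: every assignment gives 1 — tautology.
In G4: every assignment gives 1 — tautology.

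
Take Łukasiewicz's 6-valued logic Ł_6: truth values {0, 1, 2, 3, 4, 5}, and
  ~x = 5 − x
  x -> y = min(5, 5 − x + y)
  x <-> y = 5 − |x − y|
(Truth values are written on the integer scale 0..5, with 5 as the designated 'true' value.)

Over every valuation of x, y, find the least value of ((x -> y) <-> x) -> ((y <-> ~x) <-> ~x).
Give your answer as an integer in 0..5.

3

Take x = 3, y = 1:
x -> y = 3 -> 1 = 3
(x -> y) <-> x = 3 <-> 3 = 5
~x = ~3 = 2
y <-> ~x = 1 <-> 2 = 4
~x = ~3 = 2
(y <-> ~x) <-> ~x = 4 <-> 2 = 3
((x -> y) <-> x) -> ((y <-> ~x) <-> ~x) = 5 -> 3 = 3
No assignment yields a value below 3, so this is the minimum.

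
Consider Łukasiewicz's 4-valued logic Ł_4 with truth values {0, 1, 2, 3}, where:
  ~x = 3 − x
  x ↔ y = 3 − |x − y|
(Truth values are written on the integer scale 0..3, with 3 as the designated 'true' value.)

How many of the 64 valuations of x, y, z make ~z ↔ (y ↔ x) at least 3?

value 3: 16 assignments (counts)
value 2: 26 assignments
value 1: 16 assignments
value 0: 6 assignments
So 16 of the 64 assignments meet the threshold.

16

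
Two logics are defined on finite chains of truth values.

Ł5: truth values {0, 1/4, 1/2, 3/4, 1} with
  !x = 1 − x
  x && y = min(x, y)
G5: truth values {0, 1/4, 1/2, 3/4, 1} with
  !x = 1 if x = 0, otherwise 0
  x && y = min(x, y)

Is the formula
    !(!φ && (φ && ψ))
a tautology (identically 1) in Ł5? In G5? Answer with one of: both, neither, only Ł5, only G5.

only G5

In Ł5: at φ = 1/4, ψ = 1/4 the value is 3/4 — not a tautology.
In G5: every assignment gives 1 — tautology.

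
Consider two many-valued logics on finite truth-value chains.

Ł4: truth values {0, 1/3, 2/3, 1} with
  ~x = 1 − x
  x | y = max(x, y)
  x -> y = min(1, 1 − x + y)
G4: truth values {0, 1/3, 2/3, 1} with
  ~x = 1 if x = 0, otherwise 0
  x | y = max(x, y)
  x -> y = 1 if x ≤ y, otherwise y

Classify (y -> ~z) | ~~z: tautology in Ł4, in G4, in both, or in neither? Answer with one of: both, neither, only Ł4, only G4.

In Ł4: at y = 2/3, z = 2/3 the value is 2/3 — not a tautology.
In G4: every assignment gives 1 — tautology.

only G4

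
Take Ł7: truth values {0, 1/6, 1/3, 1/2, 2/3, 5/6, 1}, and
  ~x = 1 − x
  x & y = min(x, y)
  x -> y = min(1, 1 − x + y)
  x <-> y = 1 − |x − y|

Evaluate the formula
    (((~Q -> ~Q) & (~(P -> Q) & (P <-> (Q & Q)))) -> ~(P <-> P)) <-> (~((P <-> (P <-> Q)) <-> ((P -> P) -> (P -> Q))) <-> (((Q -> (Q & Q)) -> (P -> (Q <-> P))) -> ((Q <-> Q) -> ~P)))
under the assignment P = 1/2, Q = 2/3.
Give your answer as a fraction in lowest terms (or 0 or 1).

5/6

~Q = ~2/3 = 1/3
~Q = ~2/3 = 1/3
~Q -> ~Q = 1/3 -> 1/3 = 1
P -> Q = 1/2 -> 2/3 = 1
~(P -> Q) = ~1 = 0
Q & Q = 2/3 & 2/3 = 2/3
P <-> (Q & Q) = 1/2 <-> 2/3 = 5/6
~(P -> Q) & (P <-> (Q & Q)) = 0 & 5/6 = 0
(~Q -> ~Q) & (~(P -> Q) & (P <-> (Q & Q))) = 1 & 0 = 0
P <-> P = 1/2 <-> 1/2 = 1
~(P <-> P) = ~1 = 0
((~Q -> ~Q) & (~(P -> Q) & (P <-> (Q & Q)))) -> ~(P <-> P) = 0 -> 0 = 1
P <-> Q = 1/2 <-> 2/3 = 5/6
P <-> (P <-> Q) = 1/2 <-> 5/6 = 2/3
P -> P = 1/2 -> 1/2 = 1
P -> Q = 1/2 -> 2/3 = 1
(P -> P) -> (P -> Q) = 1 -> 1 = 1
(P <-> (P <-> Q)) <-> ((P -> P) -> (P -> Q)) = 2/3 <-> 1 = 2/3
~((P <-> (P <-> Q)) <-> ((P -> P) -> (P -> Q))) = ~2/3 = 1/3
Q & Q = 2/3 & 2/3 = 2/3
Q -> (Q & Q) = 2/3 -> 2/3 = 1
Q <-> P = 2/3 <-> 1/2 = 5/6
P -> (Q <-> P) = 1/2 -> 5/6 = 1
(Q -> (Q & Q)) -> (P -> (Q <-> P)) = 1 -> 1 = 1
Q <-> Q = 2/3 <-> 2/3 = 1
~P = ~1/2 = 1/2
(Q <-> Q) -> ~P = 1 -> 1/2 = 1/2
((Q -> (Q & Q)) -> (P -> (Q <-> P))) -> ((Q <-> Q) -> ~P) = 1 -> 1/2 = 1/2
~((P <-> (P <-> Q)) <-> ((P -> P) -> (P -> Q))) <-> (((Q -> (Q & Q)) -> (P -> (Q <-> P))) -> ((Q <-> Q) -> ~P)) = 1/3 <-> 1/2 = 5/6
(((~Q -> ~Q) & (~(P -> Q) & (P <-> (Q & Q)))) -> ~(P <-> P)) <-> (~((P <-> (P <-> Q)) <-> ((P -> P) -> (P -> Q))) <-> (((Q -> (Q & Q)) -> (P -> (Q <-> P))) -> ((Q <-> Q) -> ~P))) = 1 <-> 5/6 = 5/6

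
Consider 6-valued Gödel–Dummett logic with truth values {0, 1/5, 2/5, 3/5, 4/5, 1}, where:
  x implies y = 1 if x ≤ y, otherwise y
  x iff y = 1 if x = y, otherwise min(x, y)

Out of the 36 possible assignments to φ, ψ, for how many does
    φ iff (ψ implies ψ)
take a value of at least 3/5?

18

value 1: 6 assignments (counts)
value 4/5: 6 assignments (counts)
value 3/5: 6 assignments (counts)
value 2/5: 6 assignments
value 1/5: 6 assignments
value 0: 6 assignments
So 18 of the 36 assignments meet the threshold.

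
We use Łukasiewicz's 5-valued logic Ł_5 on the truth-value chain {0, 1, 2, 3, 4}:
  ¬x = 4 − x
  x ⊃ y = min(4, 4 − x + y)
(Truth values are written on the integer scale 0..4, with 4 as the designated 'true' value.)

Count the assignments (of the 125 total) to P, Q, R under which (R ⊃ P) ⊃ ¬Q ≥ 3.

69

value 4: 45 assignments (counts)
value 3: 24 assignments (counts)
value 2: 22 assignments
value 1: 19 assignments
value 0: 15 assignments
So 69 of the 125 assignments meet the threshold.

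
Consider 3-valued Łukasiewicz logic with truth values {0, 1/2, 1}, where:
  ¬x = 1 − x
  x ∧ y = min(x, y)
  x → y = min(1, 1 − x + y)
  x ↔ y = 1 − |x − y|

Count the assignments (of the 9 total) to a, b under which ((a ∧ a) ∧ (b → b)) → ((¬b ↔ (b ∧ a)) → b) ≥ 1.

8

a = 0, b = 0 ↦ 1  ≥
a = 0, b = 1/2 ↦ 1  ≥
a = 0, b = 1 ↦ 1  ≥
a = 1/2, b = 0 ↦ 1  ≥
a = 1/2, b = 1/2 ↦ 1  ≥
a = 1/2, b = 1 ↦ 1  ≥
a = 1, b = 0 ↦ 1  ≥
a = 1, b = 1/2 ↦ 1/2  <
a = 1, b = 1 ↦ 1  ≥
So 8 of the 9 assignments meet the threshold.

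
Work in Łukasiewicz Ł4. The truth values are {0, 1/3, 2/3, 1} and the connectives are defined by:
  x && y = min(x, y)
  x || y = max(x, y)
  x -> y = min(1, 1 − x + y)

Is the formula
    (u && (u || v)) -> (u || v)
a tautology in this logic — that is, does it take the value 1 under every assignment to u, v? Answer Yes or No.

Yes

u = 0, v = 0 ↦ 1
u = 0, v = 1/3 ↦ 1
u = 0, v = 2/3 ↦ 1
u = 0, v = 1 ↦ 1
u = 1/3, v = 0 ↦ 1
u = 1/3, v = 1/3 ↦ 1
u = 1/3, v = 2/3 ↦ 1
u = 1/3, v = 1 ↦ 1
u = 2/3, v = 0 ↦ 1
u = 2/3, v = 1/3 ↦ 1
u = 2/3, v = 2/3 ↦ 1
u = 2/3, v = 1 ↦ 1
u = 1, v = 0 ↦ 1
u = 1, v = 1/3 ↦ 1
u = 1, v = 2/3 ↦ 1
u = 1, v = 1 ↦ 1
Every assignment gives a value ≥ 1.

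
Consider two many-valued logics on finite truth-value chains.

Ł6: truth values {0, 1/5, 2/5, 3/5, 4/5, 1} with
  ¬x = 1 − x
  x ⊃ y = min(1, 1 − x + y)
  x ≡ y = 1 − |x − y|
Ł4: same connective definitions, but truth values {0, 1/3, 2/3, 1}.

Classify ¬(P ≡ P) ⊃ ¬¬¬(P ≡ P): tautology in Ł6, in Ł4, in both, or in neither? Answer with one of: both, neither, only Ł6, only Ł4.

In Ł6: every assignment gives 1 — tautology.
In Ł4: every assignment gives 1 — tautology.

both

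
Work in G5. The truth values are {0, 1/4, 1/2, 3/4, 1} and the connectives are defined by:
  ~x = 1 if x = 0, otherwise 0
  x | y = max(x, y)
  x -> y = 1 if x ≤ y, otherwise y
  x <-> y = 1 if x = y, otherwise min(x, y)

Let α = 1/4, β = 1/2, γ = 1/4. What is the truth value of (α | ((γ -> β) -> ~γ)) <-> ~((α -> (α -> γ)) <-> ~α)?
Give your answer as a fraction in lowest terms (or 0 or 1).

γ -> β = 1/4 -> 1/2 = 1
~γ = ~1/4 = 0
(γ -> β) -> ~γ = 1 -> 0 = 0
α | ((γ -> β) -> ~γ) = 1/4 | 0 = 1/4
α -> γ = 1/4 -> 1/4 = 1
α -> (α -> γ) = 1/4 -> 1 = 1
~α = ~1/4 = 0
(α -> (α -> γ)) <-> ~α = 1 <-> 0 = 0
~((α -> (α -> γ)) <-> ~α) = ~0 = 1
(α | ((γ -> β) -> ~γ)) <-> ~((α -> (α -> γ)) <-> ~α) = 1/4 <-> 1 = 1/4

1/4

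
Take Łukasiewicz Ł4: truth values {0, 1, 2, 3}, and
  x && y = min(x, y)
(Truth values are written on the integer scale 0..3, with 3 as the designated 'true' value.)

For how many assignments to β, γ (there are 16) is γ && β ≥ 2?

β = 0, γ = 0 ↦ 0  <
β = 0, γ = 1 ↦ 0  <
β = 0, γ = 2 ↦ 0  <
β = 0, γ = 3 ↦ 0  <
β = 1, γ = 0 ↦ 0  <
β = 1, γ = 1 ↦ 1  <
β = 1, γ = 2 ↦ 1  <
β = 1, γ = 3 ↦ 1  <
β = 2, γ = 0 ↦ 0  <
β = 2, γ = 1 ↦ 1  <
β = 2, γ = 2 ↦ 2  ≥
β = 2, γ = 3 ↦ 2  ≥
β = 3, γ = 0 ↦ 0  <
β = 3, γ = 1 ↦ 1  <
β = 3, γ = 2 ↦ 2  ≥
β = 3, γ = 3 ↦ 3  ≥
So 4 of the 16 assignments meet the threshold.

4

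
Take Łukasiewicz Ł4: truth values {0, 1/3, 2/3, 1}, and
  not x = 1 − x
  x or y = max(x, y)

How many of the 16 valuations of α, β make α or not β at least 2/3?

12

α = 0, β = 0 ↦ 1  ≥
α = 0, β = 1/3 ↦ 2/3  ≥
α = 0, β = 2/3 ↦ 1/3  <
α = 0, β = 1 ↦ 0  <
α = 1/3, β = 0 ↦ 1  ≥
α = 1/3, β = 1/3 ↦ 2/3  ≥
α = 1/3, β = 2/3 ↦ 1/3  <
α = 1/3, β = 1 ↦ 1/3  <
α = 2/3, β = 0 ↦ 1  ≥
α = 2/3, β = 1/3 ↦ 2/3  ≥
α = 2/3, β = 2/3 ↦ 2/3  ≥
α = 2/3, β = 1 ↦ 2/3  ≥
α = 1, β = 0 ↦ 1  ≥
α = 1, β = 1/3 ↦ 1  ≥
α = 1, β = 2/3 ↦ 1  ≥
α = 1, β = 1 ↦ 1  ≥
So 12 of the 16 assignments meet the threshold.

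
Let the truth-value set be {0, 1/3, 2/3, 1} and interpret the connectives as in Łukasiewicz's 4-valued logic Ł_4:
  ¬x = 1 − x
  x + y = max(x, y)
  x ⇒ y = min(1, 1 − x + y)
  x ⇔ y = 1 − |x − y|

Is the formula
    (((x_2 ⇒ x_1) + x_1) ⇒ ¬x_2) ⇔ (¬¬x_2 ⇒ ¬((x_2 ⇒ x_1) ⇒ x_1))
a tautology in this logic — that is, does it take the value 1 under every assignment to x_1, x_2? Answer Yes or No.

No

Counterexample: take x_1 = 0, x_2 = 2/3.
x_2 ⇒ x_1 = 2/3 ⇒ 0 = 1/3
(x_2 ⇒ x_1) + x_1 = 1/3 + 0 = 1/3
¬x_2 = ¬2/3 = 1/3
((x_2 ⇒ x_1) + x_1) ⇒ ¬x_2 = 1/3 ⇒ 1/3 = 1
¬x_2 = ¬2/3 = 1/3
¬¬x_2 = ¬1/3 = 2/3
x_2 ⇒ x_1 = 2/3 ⇒ 0 = 1/3
(x_2 ⇒ x_1) ⇒ x_1 = 1/3 ⇒ 0 = 2/3
¬((x_2 ⇒ x_1) ⇒ x_1) = ¬2/3 = 1/3
¬¬x_2 ⇒ ¬((x_2 ⇒ x_1) ⇒ x_1) = 2/3 ⇒ 1/3 = 2/3
(((x_2 ⇒ x_1) + x_1) ⇒ ¬x_2) ⇔ (¬¬x_2 ⇒ ¬((x_2 ⇒ x_1) ⇒ x_1)) = 1 ⇔ 2/3 = 2/3
This gives 2/3 ≠ 1.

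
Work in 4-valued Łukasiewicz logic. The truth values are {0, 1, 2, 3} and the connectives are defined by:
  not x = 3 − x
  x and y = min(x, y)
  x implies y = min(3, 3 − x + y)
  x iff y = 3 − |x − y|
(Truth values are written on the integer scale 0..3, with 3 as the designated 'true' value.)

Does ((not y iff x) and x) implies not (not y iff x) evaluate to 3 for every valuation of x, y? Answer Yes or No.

No

Counterexample: take x = 1, y = 2.
not y = not 2 = 1
not y iff x = 1 iff 1 = 3
(not y iff x) and x = 3 and 1 = 1
not (not y iff x) = not 3 = 0
((not y iff x) and x) implies not (not y iff x) = 1 implies 0 = 2
This gives 2 ≠ 3.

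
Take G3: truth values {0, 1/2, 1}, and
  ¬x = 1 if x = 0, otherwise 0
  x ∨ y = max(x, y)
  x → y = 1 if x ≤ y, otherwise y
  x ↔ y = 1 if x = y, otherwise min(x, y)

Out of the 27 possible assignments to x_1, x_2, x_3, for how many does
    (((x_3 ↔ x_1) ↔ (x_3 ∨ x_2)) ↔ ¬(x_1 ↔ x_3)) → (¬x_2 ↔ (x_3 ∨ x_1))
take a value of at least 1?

value 1: 25 assignments (counts)
value 1/2: 1 assignment
value 0: 1 assignment
So 25 of the 27 assignments meet the threshold.

25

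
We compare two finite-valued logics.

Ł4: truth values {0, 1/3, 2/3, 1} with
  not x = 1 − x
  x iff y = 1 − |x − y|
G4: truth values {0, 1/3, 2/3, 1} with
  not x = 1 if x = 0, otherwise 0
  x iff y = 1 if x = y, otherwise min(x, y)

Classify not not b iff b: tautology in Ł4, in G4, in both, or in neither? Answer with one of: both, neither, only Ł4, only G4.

only Ł4

In Ł4: every assignment gives 1 — tautology.
In G4: at b = 1/3 the value is 1/3 — not a tautology.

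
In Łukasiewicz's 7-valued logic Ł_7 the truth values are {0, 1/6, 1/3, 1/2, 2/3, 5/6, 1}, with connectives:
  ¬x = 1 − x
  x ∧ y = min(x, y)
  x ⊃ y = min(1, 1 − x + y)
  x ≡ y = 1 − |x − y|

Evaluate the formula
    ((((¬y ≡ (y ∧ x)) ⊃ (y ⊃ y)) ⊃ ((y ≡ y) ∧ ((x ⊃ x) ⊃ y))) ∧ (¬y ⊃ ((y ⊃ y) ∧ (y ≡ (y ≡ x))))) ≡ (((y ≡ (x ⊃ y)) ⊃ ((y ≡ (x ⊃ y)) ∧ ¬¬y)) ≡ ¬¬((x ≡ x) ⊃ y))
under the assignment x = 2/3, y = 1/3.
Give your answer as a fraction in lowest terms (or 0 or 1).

¬y = ¬1/3 = 2/3
y ∧ x = 1/3 ∧ 2/3 = 1/3
¬y ≡ (y ∧ x) = 2/3 ≡ 1/3 = 2/3
y ⊃ y = 1/3 ⊃ 1/3 = 1
(¬y ≡ (y ∧ x)) ⊃ (y ⊃ y) = 2/3 ⊃ 1 = 1
y ≡ y = 1/3 ≡ 1/3 = 1
x ⊃ x = 2/3 ⊃ 2/3 = 1
(x ⊃ x) ⊃ y = 1 ⊃ 1/3 = 1/3
(y ≡ y) ∧ ((x ⊃ x) ⊃ y) = 1 ∧ 1/3 = 1/3
((¬y ≡ (y ∧ x)) ⊃ (y ⊃ y)) ⊃ ((y ≡ y) ∧ ((x ⊃ x) ⊃ y)) = 1 ⊃ 1/3 = 1/3
¬y = ¬1/3 = 2/3
y ⊃ y = 1/3 ⊃ 1/3 = 1
y ≡ x = 1/3 ≡ 2/3 = 2/3
y ≡ (y ≡ x) = 1/3 ≡ 2/3 = 2/3
(y ⊃ y) ∧ (y ≡ (y ≡ x)) = 1 ∧ 2/3 = 2/3
¬y ⊃ ((y ⊃ y) ∧ (y ≡ (y ≡ x))) = 2/3 ⊃ 2/3 = 1
(((¬y ≡ (y ∧ x)) ⊃ (y ⊃ y)) ⊃ ((y ≡ y) ∧ ((x ⊃ x) ⊃ y))) ∧ (¬y ⊃ ((y ⊃ y) ∧ (y ≡ (y ≡ x)))) = 1/3 ∧ 1 = 1/3
x ⊃ y = 2/3 ⊃ 1/3 = 2/3
y ≡ (x ⊃ y) = 1/3 ≡ 2/3 = 2/3
x ⊃ y = 2/3 ⊃ 1/3 = 2/3
y ≡ (x ⊃ y) = 1/3 ≡ 2/3 = 2/3
¬y = ¬1/3 = 2/3
¬¬y = ¬2/3 = 1/3
(y ≡ (x ⊃ y)) ∧ ¬¬y = 2/3 ∧ 1/3 = 1/3
(y ≡ (x ⊃ y)) ⊃ ((y ≡ (x ⊃ y)) ∧ ¬¬y) = 2/3 ⊃ 1/3 = 2/3
x ≡ x = 2/3 ≡ 2/3 = 1
(x ≡ x) ⊃ y = 1 ⊃ 1/3 = 1/3
¬((x ≡ x) ⊃ y) = ¬1/3 = 2/3
¬¬((x ≡ x) ⊃ y) = ¬2/3 = 1/3
((y ≡ (x ⊃ y)) ⊃ ((y ≡ (x ⊃ y)) ∧ ¬¬y)) ≡ ¬¬((x ≡ x) ⊃ y) = 2/3 ≡ 1/3 = 2/3
((((¬y ≡ (y ∧ x)) ⊃ (y ⊃ y)) ⊃ ((y ≡ y) ∧ ((x ⊃ x) ⊃ y))) ∧ (¬y ⊃ ((y ⊃ y) ∧ (y ≡ (y ≡ x))))) ≡ (((y ≡ (x ⊃ y)) ⊃ ((y ≡ (x ⊃ y)) ∧ ¬¬y)) ≡ ¬¬((x ≡ x) ⊃ y)) = 1/3 ≡ 2/3 = 2/3

2/3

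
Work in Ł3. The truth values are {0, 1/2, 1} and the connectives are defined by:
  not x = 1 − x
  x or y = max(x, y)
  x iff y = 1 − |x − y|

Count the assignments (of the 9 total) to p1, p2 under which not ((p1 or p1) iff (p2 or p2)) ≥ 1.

2

p1 = 0, p2 = 0 ↦ 0  <
p1 = 0, p2 = 1/2 ↦ 1/2  <
p1 = 0, p2 = 1 ↦ 1  ≥
p1 = 1/2, p2 = 0 ↦ 1/2  <
p1 = 1/2, p2 = 1/2 ↦ 0  <
p1 = 1/2, p2 = 1 ↦ 1/2  <
p1 = 1, p2 = 0 ↦ 1  ≥
p1 = 1, p2 = 1/2 ↦ 1/2  <
p1 = 1, p2 = 1 ↦ 0  <
So 2 of the 9 assignments meet the threshold.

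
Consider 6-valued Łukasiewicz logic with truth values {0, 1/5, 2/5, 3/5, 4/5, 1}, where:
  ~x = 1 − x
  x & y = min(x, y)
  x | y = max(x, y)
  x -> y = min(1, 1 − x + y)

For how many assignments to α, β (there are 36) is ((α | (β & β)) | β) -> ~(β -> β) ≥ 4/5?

value 1: 1 assignment (counts)
value 4/5: 3 assignments (counts)
value 3/5: 5 assignments
value 2/5: 7 assignments
value 1/5: 9 assignments
value 0: 11 assignments
So 4 of the 36 assignments meet the threshold.

4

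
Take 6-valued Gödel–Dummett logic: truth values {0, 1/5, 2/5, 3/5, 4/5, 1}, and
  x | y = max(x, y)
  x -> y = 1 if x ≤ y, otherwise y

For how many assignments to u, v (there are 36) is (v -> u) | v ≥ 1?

26

value 1: 26 assignments (counts)
value 4/5: 4 assignments
value 3/5: 3 assignments
value 2/5: 2 assignments
value 1/5: 1 assignment
So 26 of the 36 assignments meet the threshold.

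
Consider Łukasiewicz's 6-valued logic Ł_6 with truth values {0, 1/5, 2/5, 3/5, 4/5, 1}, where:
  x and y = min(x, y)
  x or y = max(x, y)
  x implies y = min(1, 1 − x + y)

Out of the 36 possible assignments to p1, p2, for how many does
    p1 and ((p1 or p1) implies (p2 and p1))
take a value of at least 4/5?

5

value 1: 1 assignment (counts)
value 4/5: 4 assignments (counts)
value 3/5: 7 assignments
value 2/5: 9 assignments
value 1/5: 8 assignments
value 0: 7 assignments
So 5 of the 36 assignments meet the threshold.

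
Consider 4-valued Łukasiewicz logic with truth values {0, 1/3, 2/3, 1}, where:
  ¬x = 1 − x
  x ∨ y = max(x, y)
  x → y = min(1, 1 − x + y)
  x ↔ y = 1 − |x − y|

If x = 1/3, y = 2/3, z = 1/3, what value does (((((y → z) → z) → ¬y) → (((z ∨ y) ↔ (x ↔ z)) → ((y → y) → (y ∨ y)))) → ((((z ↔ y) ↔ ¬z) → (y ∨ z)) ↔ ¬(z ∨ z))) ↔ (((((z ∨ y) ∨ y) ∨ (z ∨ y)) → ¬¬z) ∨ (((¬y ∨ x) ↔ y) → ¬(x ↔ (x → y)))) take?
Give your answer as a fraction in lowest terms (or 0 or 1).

1

y → z = 2/3 → 1/3 = 2/3
(y → z) → z = 2/3 → 1/3 = 2/3
¬y = ¬2/3 = 1/3
((y → z) → z) → ¬y = 2/3 → 1/3 = 2/3
z ∨ y = 1/3 ∨ 2/3 = 2/3
x ↔ z = 1/3 ↔ 1/3 = 1
(z ∨ y) ↔ (x ↔ z) = 2/3 ↔ 1 = 2/3
y → y = 2/3 → 2/3 = 1
y ∨ y = 2/3 ∨ 2/3 = 2/3
(y → y) → (y ∨ y) = 1 → 2/3 = 2/3
((z ∨ y) ↔ (x ↔ z)) → ((y → y) → (y ∨ y)) = 2/3 → 2/3 = 1
(((y → z) → z) → ¬y) → (((z ∨ y) ↔ (x ↔ z)) → ((y → y) → (y ∨ y))) = 2/3 → 1 = 1
z ↔ y = 1/3 ↔ 2/3 = 2/3
¬z = ¬1/3 = 2/3
(z ↔ y) ↔ ¬z = 2/3 ↔ 2/3 = 1
y ∨ z = 2/3 ∨ 1/3 = 2/3
((z ↔ y) ↔ ¬z) → (y ∨ z) = 1 → 2/3 = 2/3
z ∨ z = 1/3 ∨ 1/3 = 1/3
¬(z ∨ z) = ¬1/3 = 2/3
(((z ↔ y) ↔ ¬z) → (y ∨ z)) ↔ ¬(z ∨ z) = 2/3 ↔ 2/3 = 1
((((y → z) → z) → ¬y) → (((z ∨ y) ↔ (x ↔ z)) → ((y → y) → (y ∨ y)))) → ((((z ↔ y) ↔ ¬z) → (y ∨ z)) ↔ ¬(z ∨ z)) = 1 → 1 = 1
z ∨ y = 1/3 ∨ 2/3 = 2/3
(z ∨ y) ∨ y = 2/3 ∨ 2/3 = 2/3
z ∨ y = 1/3 ∨ 2/3 = 2/3
((z ∨ y) ∨ y) ∨ (z ∨ y) = 2/3 ∨ 2/3 = 2/3
¬z = ¬1/3 = 2/3
¬¬z = ¬2/3 = 1/3
(((z ∨ y) ∨ y) ∨ (z ∨ y)) → ¬¬z = 2/3 → 1/3 = 2/3
¬y = ¬2/3 = 1/3
¬y ∨ x = 1/3 ∨ 1/3 = 1/3
(¬y ∨ x) ↔ y = 1/3 ↔ 2/3 = 2/3
x → y = 1/3 → 2/3 = 1
x ↔ (x → y) = 1/3 ↔ 1 = 1/3
¬(x ↔ (x → y)) = ¬1/3 = 2/3
((¬y ∨ x) ↔ y) → ¬(x ↔ (x → y)) = 2/3 → 2/3 = 1
((((z ∨ y) ∨ y) ∨ (z ∨ y)) → ¬¬z) ∨ (((¬y ∨ x) ↔ y) → ¬(x ↔ (x → y))) = 2/3 ∨ 1 = 1
(((((y → z) → z) → ¬y) → (((z ∨ y) ↔ (x ↔ z)) → ((y → y) → (y ∨ y)))) → ((((z ↔ y) ↔ ¬z) → (y ∨ z)) ↔ ¬(z ∨ z))) ↔ (((((z ∨ y) ∨ y) ∨ (z ∨ y)) → ¬¬z) ∨ (((¬y ∨ x) ↔ y) → ¬(x ↔ (x → y)))) = 1 ↔ 1 = 1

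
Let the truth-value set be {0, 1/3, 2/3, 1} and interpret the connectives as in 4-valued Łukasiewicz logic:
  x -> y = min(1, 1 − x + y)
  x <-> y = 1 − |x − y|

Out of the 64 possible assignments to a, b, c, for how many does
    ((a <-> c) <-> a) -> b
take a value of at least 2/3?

value 1: 34 assignments (counts)
value 2/3: 14 assignments (counts)
value 1/3: 11 assignments
value 0: 5 assignments
So 48 of the 64 assignments meet the threshold.

48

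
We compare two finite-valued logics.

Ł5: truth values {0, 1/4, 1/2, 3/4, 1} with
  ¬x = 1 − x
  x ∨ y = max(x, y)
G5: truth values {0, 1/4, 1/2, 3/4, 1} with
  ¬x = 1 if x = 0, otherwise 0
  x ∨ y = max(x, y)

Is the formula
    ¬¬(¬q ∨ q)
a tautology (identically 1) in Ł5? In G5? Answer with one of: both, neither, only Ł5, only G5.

In Ł5: at q = 1/4 the value is 3/4 — not a tautology.
In G5: every assignment gives 1 — tautology.

only G5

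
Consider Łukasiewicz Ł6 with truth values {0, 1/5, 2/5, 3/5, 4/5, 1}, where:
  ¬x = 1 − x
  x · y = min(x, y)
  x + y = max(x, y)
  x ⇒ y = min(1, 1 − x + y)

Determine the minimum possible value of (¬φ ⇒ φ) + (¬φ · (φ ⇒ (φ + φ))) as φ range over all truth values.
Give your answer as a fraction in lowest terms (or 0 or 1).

Take φ = 1/5:
¬φ = ¬1/5 = 4/5
¬φ ⇒ φ = 4/5 ⇒ 1/5 = 2/5
¬φ = ¬1/5 = 4/5
φ + φ = 1/5 + 1/5 = 1/5
φ ⇒ (φ + φ) = 1/5 ⇒ 1/5 = 1
¬φ · (φ ⇒ (φ + φ)) = 4/5 · 1 = 4/5
(¬φ ⇒ φ) + (¬φ · (φ ⇒ (φ + φ))) = 2/5 + 4/5 = 4/5
No assignment yields a value below 4/5, so this is the minimum.

4/5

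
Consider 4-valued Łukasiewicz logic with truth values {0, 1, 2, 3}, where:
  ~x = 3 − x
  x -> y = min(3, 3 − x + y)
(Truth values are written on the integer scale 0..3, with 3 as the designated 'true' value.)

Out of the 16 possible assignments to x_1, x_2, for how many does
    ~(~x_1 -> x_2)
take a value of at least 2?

3

x_1 = 0, x_2 = 0 ↦ 3  ≥
x_1 = 0, x_2 = 1 ↦ 2  ≥
x_1 = 0, x_2 = 2 ↦ 1  <
x_1 = 0, x_2 = 3 ↦ 0  <
x_1 = 1, x_2 = 0 ↦ 2  ≥
x_1 = 1, x_2 = 1 ↦ 1  <
x_1 = 1, x_2 = 2 ↦ 0  <
x_1 = 1, x_2 = 3 ↦ 0  <
x_1 = 2, x_2 = 0 ↦ 1  <
x_1 = 2, x_2 = 1 ↦ 0  <
x_1 = 2, x_2 = 2 ↦ 0  <
x_1 = 2, x_2 = 3 ↦ 0  <
x_1 = 3, x_2 = 0 ↦ 0  <
x_1 = 3, x_2 = 1 ↦ 0  <
x_1 = 3, x_2 = 2 ↦ 0  <
x_1 = 3, x_2 = 3 ↦ 0  <
So 3 of the 16 assignments meet the threshold.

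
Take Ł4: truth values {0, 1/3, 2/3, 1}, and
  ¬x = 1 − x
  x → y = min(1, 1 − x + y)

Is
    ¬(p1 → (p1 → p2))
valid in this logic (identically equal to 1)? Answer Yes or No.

No

Counterexample: take p1 = 0, p2 = 0.
p1 → p2 = 0 → 0 = 1
p1 → (p1 → p2) = 0 → 1 = 1
¬(p1 → (p1 → p2)) = ¬1 = 0
This gives 0 ≠ 1.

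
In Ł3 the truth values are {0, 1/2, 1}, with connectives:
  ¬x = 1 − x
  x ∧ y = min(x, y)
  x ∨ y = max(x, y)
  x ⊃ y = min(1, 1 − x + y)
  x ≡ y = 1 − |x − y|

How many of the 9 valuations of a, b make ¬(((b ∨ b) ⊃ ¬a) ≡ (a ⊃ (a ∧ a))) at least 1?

1

a = 0, b = 0 ↦ 0  <
a = 0, b = 1/2 ↦ 0  <
a = 0, b = 1 ↦ 0  <
a = 1/2, b = 0 ↦ 0  <
a = 1/2, b = 1/2 ↦ 0  <
a = 1/2, b = 1 ↦ 1/2  <
a = 1, b = 0 ↦ 0  <
a = 1, b = 1/2 ↦ 1/2  <
a = 1, b = 1 ↦ 1  ≥
So 1 of the 9 assignments meets the threshold.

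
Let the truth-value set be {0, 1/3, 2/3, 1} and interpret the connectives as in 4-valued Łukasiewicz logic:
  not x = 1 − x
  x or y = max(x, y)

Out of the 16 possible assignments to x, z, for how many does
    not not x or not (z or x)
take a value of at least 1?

5

x = 0, z = 0 ↦ 1  ≥
x = 0, z = 1/3 ↦ 2/3  <
x = 0, z = 2/3 ↦ 1/3  <
x = 0, z = 1 ↦ 0  <
x = 1/3, z = 0 ↦ 2/3  <
x = 1/3, z = 1/3 ↦ 2/3  <
x = 1/3, z = 2/3 ↦ 1/3  <
x = 1/3, z = 1 ↦ 1/3  <
x = 2/3, z = 0 ↦ 2/3  <
x = 2/3, z = 1/3 ↦ 2/3  <
x = 2/3, z = 2/3 ↦ 2/3  <
x = 2/3, z = 1 ↦ 2/3  <
x = 1, z = 0 ↦ 1  ≥
x = 1, z = 1/3 ↦ 1  ≥
x = 1, z = 2/3 ↦ 1  ≥
x = 1, z = 1 ↦ 1  ≥
So 5 of the 16 assignments meet the threshold.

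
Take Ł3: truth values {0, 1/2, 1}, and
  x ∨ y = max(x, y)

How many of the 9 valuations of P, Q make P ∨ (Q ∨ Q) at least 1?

5

P = 0, Q = 0 ↦ 0  <
P = 0, Q = 1/2 ↦ 1/2  <
P = 0, Q = 1 ↦ 1  ≥
P = 1/2, Q = 0 ↦ 1/2  <
P = 1/2, Q = 1/2 ↦ 1/2  <
P = 1/2, Q = 1 ↦ 1  ≥
P = 1, Q = 0 ↦ 1  ≥
P = 1, Q = 1/2 ↦ 1  ≥
P = 1, Q = 1 ↦ 1  ≥
So 5 of the 9 assignments meet the threshold.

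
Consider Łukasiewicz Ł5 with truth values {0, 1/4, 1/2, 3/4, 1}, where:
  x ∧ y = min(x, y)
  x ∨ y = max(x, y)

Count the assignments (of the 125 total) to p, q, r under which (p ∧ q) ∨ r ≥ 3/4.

62

value 1: 29 assignments (counts)
value 3/4: 33 assignments (counts)
value 1/2: 31 assignments
value 1/4: 23 assignments
value 0: 9 assignments
So 62 of the 125 assignments meet the threshold.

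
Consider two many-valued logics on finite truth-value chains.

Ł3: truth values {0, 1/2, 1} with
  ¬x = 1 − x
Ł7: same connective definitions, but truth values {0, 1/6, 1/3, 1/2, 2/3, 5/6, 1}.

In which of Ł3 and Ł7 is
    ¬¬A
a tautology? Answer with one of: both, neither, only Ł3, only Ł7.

neither

In Ł3: at A = 0 the value is 0 — not a tautology.
In Ł7: at A = 0 the value is 0 — not a tautology.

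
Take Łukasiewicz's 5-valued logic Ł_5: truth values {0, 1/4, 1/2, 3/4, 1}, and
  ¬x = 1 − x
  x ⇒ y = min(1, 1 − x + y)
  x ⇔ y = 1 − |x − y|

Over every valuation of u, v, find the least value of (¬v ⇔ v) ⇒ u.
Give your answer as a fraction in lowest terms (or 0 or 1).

Take u = 0, v = 1/2:
¬v = ¬1/2 = 1/2
¬v ⇔ v = 1/2 ⇔ 1/2 = 1
(¬v ⇔ v) ⇒ u = 1 ⇒ 0 = 0
No assignment yields a value below 0, so this is the minimum.

0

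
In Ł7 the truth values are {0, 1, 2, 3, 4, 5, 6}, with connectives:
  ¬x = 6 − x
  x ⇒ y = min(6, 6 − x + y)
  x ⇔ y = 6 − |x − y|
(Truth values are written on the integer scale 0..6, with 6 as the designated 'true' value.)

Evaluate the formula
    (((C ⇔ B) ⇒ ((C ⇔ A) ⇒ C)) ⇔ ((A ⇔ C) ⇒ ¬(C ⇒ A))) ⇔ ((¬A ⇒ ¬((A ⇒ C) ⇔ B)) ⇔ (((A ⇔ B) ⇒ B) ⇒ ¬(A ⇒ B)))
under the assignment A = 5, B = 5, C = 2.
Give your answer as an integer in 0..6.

C ⇔ B = 2 ⇔ 5 = 3
C ⇔ A = 2 ⇔ 5 = 3
(C ⇔ A) ⇒ C = 3 ⇒ 2 = 5
(C ⇔ B) ⇒ ((C ⇔ A) ⇒ C) = 3 ⇒ 5 = 6
A ⇔ C = 5 ⇔ 2 = 3
C ⇒ A = 2 ⇒ 5 = 6
¬(C ⇒ A) = ¬6 = 0
(A ⇔ C) ⇒ ¬(C ⇒ A) = 3 ⇒ 0 = 3
((C ⇔ B) ⇒ ((C ⇔ A) ⇒ C)) ⇔ ((A ⇔ C) ⇒ ¬(C ⇒ A)) = 6 ⇔ 3 = 3
¬A = ¬5 = 1
A ⇒ C = 5 ⇒ 2 = 3
(A ⇒ C) ⇔ B = 3 ⇔ 5 = 4
¬((A ⇒ C) ⇔ B) = ¬4 = 2
¬A ⇒ ¬((A ⇒ C) ⇔ B) = 1 ⇒ 2 = 6
A ⇔ B = 5 ⇔ 5 = 6
(A ⇔ B) ⇒ B = 6 ⇒ 5 = 5
A ⇒ B = 5 ⇒ 5 = 6
¬(A ⇒ B) = ¬6 = 0
((A ⇔ B) ⇒ B) ⇒ ¬(A ⇒ B) = 5 ⇒ 0 = 1
(¬A ⇒ ¬((A ⇒ C) ⇔ B)) ⇔ (((A ⇔ B) ⇒ B) ⇒ ¬(A ⇒ B)) = 6 ⇔ 1 = 1
(((C ⇔ B) ⇒ ((C ⇔ A) ⇒ C)) ⇔ ((A ⇔ C) ⇒ ¬(C ⇒ A))) ⇔ ((¬A ⇒ ¬((A ⇒ C) ⇔ B)) ⇔ (((A ⇔ B) ⇒ B) ⇒ ¬(A ⇒ B))) = 3 ⇔ 1 = 4

4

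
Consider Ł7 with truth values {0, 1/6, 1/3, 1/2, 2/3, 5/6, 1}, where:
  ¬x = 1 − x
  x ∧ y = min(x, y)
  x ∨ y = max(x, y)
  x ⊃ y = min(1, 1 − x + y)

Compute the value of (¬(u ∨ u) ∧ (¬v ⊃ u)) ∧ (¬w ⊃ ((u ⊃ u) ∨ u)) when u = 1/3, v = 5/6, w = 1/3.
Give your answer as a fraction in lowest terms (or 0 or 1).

u ∨ u = 1/3 ∨ 1/3 = 1/3
¬(u ∨ u) = ¬1/3 = 2/3
¬v = ¬5/6 = 1/6
¬v ⊃ u = 1/6 ⊃ 1/3 = 1
¬(u ∨ u) ∧ (¬v ⊃ u) = 2/3 ∧ 1 = 2/3
¬w = ¬1/3 = 2/3
u ⊃ u = 1/3 ⊃ 1/3 = 1
(u ⊃ u) ∨ u = 1 ∨ 1/3 = 1
¬w ⊃ ((u ⊃ u) ∨ u) = 2/3 ⊃ 1 = 1
(¬(u ∨ u) ∧ (¬v ⊃ u)) ∧ (¬w ⊃ ((u ⊃ u) ∨ u)) = 2/3 ∧ 1 = 2/3

2/3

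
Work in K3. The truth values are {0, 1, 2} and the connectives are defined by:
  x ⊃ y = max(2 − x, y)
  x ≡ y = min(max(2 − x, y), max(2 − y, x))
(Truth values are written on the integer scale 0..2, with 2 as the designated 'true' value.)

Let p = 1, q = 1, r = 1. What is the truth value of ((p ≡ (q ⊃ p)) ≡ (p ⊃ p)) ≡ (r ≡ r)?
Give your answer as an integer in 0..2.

q ⊃ p = 1 ⊃ 1 = 1
p ≡ (q ⊃ p) = 1 ≡ 1 = 1
p ⊃ p = 1 ⊃ 1 = 1
(p ≡ (q ⊃ p)) ≡ (p ⊃ p) = 1 ≡ 1 = 1
r ≡ r = 1 ≡ 1 = 1
((p ≡ (q ⊃ p)) ≡ (p ⊃ p)) ≡ (r ≡ r) = 1 ≡ 1 = 1

1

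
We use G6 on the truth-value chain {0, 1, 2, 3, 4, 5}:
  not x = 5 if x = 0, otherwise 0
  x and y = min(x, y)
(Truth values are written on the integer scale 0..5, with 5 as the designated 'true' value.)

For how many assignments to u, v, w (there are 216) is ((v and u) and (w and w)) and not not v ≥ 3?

value 5: 1 assignment (counts)
value 4: 7 assignments (counts)
value 3: 19 assignments (counts)
value 2: 37 assignments
value 1: 61 assignments
value 0: 91 assignments
So 27 of the 216 assignments meet the threshold.

27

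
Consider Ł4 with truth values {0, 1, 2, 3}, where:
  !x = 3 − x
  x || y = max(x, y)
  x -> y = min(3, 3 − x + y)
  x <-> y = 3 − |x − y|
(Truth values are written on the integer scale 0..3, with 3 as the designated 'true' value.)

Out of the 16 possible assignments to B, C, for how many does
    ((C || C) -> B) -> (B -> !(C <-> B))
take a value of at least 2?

B = 0, C = 0 ↦ 3  ≥
B = 0, C = 1 ↦ 3  ≥
B = 0, C = 2 ↦ 3  ≥
B = 0, C = 3 ↦ 3  ≥
B = 1, C = 0 ↦ 3  ≥
B = 1, C = 1 ↦ 2  ≥
B = 1, C = 2 ↦ 3  ≥
B = 1, C = 3 ↦ 3  ≥
B = 2, C = 0 ↦ 3  ≥
B = 2, C = 1 ↦ 2  ≥
B = 2, C = 2 ↦ 1  <
B = 2, C = 3 ↦ 3  ≥
B = 3, C = 0 ↦ 3  ≥
B = 3, C = 1 ↦ 2  ≥
B = 3, C = 2 ↦ 1  <
B = 3, C = 3 ↦ 0  <
So 13 of the 16 assignments meet the threshold.

13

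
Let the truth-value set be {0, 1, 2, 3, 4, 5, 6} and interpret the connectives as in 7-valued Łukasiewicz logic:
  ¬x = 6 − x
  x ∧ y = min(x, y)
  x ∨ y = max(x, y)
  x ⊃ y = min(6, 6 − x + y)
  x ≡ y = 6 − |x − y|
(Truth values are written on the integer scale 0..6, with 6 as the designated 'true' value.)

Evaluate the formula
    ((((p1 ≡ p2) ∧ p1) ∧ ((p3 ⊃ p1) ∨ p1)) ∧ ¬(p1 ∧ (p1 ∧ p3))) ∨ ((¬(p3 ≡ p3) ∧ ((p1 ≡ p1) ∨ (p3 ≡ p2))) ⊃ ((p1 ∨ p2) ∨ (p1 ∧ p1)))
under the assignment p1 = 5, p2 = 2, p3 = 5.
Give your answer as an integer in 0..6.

p1 ≡ p2 = 5 ≡ 2 = 3
(p1 ≡ p2) ∧ p1 = 3 ∧ 5 = 3
p3 ⊃ p1 = 5 ⊃ 5 = 6
(p3 ⊃ p1) ∨ p1 = 6 ∨ 5 = 6
((p1 ≡ p2) ∧ p1) ∧ ((p3 ⊃ p1) ∨ p1) = 3 ∧ 6 = 3
p1 ∧ p3 = 5 ∧ 5 = 5
p1 ∧ (p1 ∧ p3) = 5 ∧ 5 = 5
¬(p1 ∧ (p1 ∧ p3)) = ¬5 = 1
(((p1 ≡ p2) ∧ p1) ∧ ((p3 ⊃ p1) ∨ p1)) ∧ ¬(p1 ∧ (p1 ∧ p3)) = 3 ∧ 1 = 1
p3 ≡ p3 = 5 ≡ 5 = 6
¬(p3 ≡ p3) = ¬6 = 0
p1 ≡ p1 = 5 ≡ 5 = 6
p3 ≡ p2 = 5 ≡ 2 = 3
(p1 ≡ p1) ∨ (p3 ≡ p2) = 6 ∨ 3 = 6
¬(p3 ≡ p3) ∧ ((p1 ≡ p1) ∨ (p3 ≡ p2)) = 0 ∧ 6 = 0
p1 ∨ p2 = 5 ∨ 2 = 5
p1 ∧ p1 = 5 ∧ 5 = 5
(p1 ∨ p2) ∨ (p1 ∧ p1) = 5 ∨ 5 = 5
(¬(p3 ≡ p3) ∧ ((p1 ≡ p1) ∨ (p3 ≡ p2))) ⊃ ((p1 ∨ p2) ∨ (p1 ∧ p1)) = 0 ⊃ 5 = 6
((((p1 ≡ p2) ∧ p1) ∧ ((p3 ⊃ p1) ∨ p1)) ∧ ¬(p1 ∧ (p1 ∧ p3))) ∨ ((¬(p3 ≡ p3) ∧ ((p1 ≡ p1) ∨ (p3 ≡ p2))) ⊃ ((p1 ∨ p2) ∨ (p1 ∧ p1))) = 1 ∨ 6 = 6

6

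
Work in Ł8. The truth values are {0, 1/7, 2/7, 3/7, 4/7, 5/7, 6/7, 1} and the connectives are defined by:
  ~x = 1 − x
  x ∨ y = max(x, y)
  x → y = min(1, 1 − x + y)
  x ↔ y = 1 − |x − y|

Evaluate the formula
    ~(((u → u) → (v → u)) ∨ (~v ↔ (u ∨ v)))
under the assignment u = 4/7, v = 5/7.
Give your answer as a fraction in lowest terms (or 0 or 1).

u → u = 4/7 → 4/7 = 1
v → u = 5/7 → 4/7 = 6/7
(u → u) → (v → u) = 1 → 6/7 = 6/7
~v = ~5/7 = 2/7
u ∨ v = 4/7 ∨ 5/7 = 5/7
~v ↔ (u ∨ v) = 2/7 ↔ 5/7 = 4/7
((u → u) → (v → u)) ∨ (~v ↔ (u ∨ v)) = 6/7 ∨ 4/7 = 6/7
~(((u → u) → (v → u)) ∨ (~v ↔ (u ∨ v))) = ~6/7 = 1/7

1/7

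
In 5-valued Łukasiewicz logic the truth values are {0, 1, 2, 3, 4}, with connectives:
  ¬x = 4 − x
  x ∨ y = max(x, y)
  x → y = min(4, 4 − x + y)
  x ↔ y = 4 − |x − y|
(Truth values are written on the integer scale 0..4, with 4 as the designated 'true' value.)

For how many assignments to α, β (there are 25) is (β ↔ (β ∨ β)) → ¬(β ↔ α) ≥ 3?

value 4: 2 assignments (counts)
value 3: 4 assignments (counts)
value 2: 6 assignments
value 1: 8 assignments
value 0: 5 assignments
So 6 of the 25 assignments meet the threshold.

6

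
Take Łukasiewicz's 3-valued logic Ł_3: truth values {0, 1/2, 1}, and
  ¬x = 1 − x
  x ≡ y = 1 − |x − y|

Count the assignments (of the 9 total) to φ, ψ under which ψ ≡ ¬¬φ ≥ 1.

φ = 0, ψ = 0 ↦ 1  ≥
φ = 0, ψ = 1/2 ↦ 1/2  <
φ = 0, ψ = 1 ↦ 0  <
φ = 1/2, ψ = 0 ↦ 1/2  <
φ = 1/2, ψ = 1/2 ↦ 1  ≥
φ = 1/2, ψ = 1 ↦ 1/2  <
φ = 1, ψ = 0 ↦ 0  <
φ = 1, ψ = 1/2 ↦ 1/2  <
φ = 1, ψ = 1 ↦ 1  ≥
So 3 of the 9 assignments meet the threshold.

3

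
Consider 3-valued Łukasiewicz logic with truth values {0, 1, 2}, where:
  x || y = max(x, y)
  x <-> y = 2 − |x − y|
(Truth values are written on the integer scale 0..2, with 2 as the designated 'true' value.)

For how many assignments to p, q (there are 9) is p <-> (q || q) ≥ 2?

3

p = 0, q = 0 ↦ 2  ≥
p = 0, q = 1 ↦ 1  <
p = 0, q = 2 ↦ 0  <
p = 1, q = 0 ↦ 1  <
p = 1, q = 1 ↦ 2  ≥
p = 1, q = 2 ↦ 1  <
p = 2, q = 0 ↦ 0  <
p = 2, q = 1 ↦ 1  <
p = 2, q = 2 ↦ 2  ≥
So 3 of the 9 assignments meet the threshold.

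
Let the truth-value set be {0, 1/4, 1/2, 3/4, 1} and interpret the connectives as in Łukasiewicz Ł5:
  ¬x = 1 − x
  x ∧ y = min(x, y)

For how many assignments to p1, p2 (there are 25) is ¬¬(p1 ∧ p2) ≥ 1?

value 1: 1 assignment (counts)
value 3/4: 3 assignments
value 1/2: 5 assignments
value 1/4: 7 assignments
value 0: 9 assignments
So 1 of the 25 assignments meets the threshold.

1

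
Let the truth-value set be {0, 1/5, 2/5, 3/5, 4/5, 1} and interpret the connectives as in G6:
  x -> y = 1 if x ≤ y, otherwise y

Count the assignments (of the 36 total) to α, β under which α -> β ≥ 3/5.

24

value 1: 21 assignments (counts)
value 4/5: 1 assignment (counts)
value 3/5: 2 assignments (counts)
value 2/5: 3 assignments
value 1/5: 4 assignments
value 0: 5 assignments
So 24 of the 36 assignments meet the threshold.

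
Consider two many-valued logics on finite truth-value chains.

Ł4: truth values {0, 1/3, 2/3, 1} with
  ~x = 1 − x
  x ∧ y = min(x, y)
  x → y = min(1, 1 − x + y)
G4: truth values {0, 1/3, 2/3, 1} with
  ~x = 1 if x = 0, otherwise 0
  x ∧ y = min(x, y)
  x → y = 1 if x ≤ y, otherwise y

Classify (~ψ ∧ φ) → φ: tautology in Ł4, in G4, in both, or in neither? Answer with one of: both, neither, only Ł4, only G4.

both

In Ł4: every assignment gives 1 — tautology.
In G4: every assignment gives 1 — tautology.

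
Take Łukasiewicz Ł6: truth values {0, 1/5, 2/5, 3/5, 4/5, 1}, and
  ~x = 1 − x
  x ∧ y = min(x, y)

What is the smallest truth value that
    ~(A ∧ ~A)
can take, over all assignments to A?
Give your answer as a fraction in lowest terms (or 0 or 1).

3/5

Take A = 2/5:
~A = ~2/5 = 3/5
A ∧ ~A = 2/5 ∧ 3/5 = 2/5
~(A ∧ ~A) = ~2/5 = 3/5
No assignment yields a value below 3/5, so this is the minimum.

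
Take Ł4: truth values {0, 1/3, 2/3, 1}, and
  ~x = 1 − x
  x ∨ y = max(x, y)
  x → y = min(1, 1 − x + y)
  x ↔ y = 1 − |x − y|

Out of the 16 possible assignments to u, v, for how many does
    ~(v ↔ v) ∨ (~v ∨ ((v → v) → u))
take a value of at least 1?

u = 0, v = 0 ↦ 1  ≥
u = 0, v = 1/3 ↦ 2/3  <
u = 0, v = 2/3 ↦ 1/3  <
u = 0, v = 1 ↦ 0  <
u = 1/3, v = 0 ↦ 1  ≥
u = 1/3, v = 1/3 ↦ 2/3  <
u = 1/3, v = 2/3 ↦ 1/3  <
u = 1/3, v = 1 ↦ 1/3  <
u = 2/3, v = 0 ↦ 1  ≥
u = 2/3, v = 1/3 ↦ 2/3  <
u = 2/3, v = 2/3 ↦ 2/3  <
u = 2/3, v = 1 ↦ 2/3  <
u = 1, v = 0 ↦ 1  ≥
u = 1, v = 1/3 ↦ 1  ≥
u = 1, v = 2/3 ↦ 1  ≥
u = 1, v = 1 ↦ 1  ≥
So 7 of the 16 assignments meet the threshold.

7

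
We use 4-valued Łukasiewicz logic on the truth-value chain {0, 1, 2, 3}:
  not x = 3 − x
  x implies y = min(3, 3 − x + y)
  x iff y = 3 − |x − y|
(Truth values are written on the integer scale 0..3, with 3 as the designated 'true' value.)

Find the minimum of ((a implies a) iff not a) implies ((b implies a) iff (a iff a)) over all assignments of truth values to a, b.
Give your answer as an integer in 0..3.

0

Take a = 0, b = 3:
a implies a = 0 implies 0 = 3
not a = not 0 = 3
(a implies a) iff not a = 3 iff 3 = 3
b implies a = 3 implies 0 = 0
a iff a = 0 iff 0 = 3
(b implies a) iff (a iff a) = 0 iff 3 = 0
((a implies a) iff not a) implies ((b implies a) iff (a iff a)) = 3 implies 0 = 0
No assignment yields a value below 0, so this is the minimum.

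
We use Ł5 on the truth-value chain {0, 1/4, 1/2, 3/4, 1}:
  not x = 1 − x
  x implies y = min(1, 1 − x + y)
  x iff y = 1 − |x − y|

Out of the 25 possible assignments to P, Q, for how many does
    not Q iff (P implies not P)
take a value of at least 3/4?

value 1: 5 assignments (counts)
value 3/4: 6 assignments (counts)
value 1/2: 6 assignments
value 1/4: 4 assignments
value 0: 4 assignments
So 11 of the 25 assignments meet the threshold.

11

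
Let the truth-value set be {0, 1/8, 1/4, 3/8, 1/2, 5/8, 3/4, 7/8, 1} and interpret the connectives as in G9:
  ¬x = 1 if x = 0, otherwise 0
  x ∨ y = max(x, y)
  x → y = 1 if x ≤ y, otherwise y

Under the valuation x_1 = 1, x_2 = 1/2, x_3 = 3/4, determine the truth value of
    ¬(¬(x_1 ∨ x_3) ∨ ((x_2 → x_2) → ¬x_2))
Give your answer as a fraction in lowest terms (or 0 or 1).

1

x_1 ∨ x_3 = 1 ∨ 3/4 = 1
¬(x_1 ∨ x_3) = ¬1 = 0
x_2 → x_2 = 1/2 → 1/2 = 1
¬x_2 = ¬1/2 = 0
(x_2 → x_2) → ¬x_2 = 1 → 0 = 0
¬(x_1 ∨ x_3) ∨ ((x_2 → x_2) → ¬x_2) = 0 ∨ 0 = 0
¬(¬(x_1 ∨ x_3) ∨ ((x_2 → x_2) → ¬x_2)) = ¬0 = 1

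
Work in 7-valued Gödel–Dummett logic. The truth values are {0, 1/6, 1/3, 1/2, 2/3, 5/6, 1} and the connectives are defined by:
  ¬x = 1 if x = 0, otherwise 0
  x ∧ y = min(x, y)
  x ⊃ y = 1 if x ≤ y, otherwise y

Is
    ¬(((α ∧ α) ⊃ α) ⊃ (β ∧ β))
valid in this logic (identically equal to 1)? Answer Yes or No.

Counterexample: take α = 0, β = 1/6.
α ∧ α = 0 ∧ 0 = 0
(α ∧ α) ⊃ α = 0 ⊃ 0 = 1
β ∧ β = 1/6 ∧ 1/6 = 1/6
((α ∧ α) ⊃ α) ⊃ (β ∧ β) = 1 ⊃ 1/6 = 1/6
¬(((α ∧ α) ⊃ α) ⊃ (β ∧ β)) = ¬1/6 = 0
This gives 0 ≠ 1.

No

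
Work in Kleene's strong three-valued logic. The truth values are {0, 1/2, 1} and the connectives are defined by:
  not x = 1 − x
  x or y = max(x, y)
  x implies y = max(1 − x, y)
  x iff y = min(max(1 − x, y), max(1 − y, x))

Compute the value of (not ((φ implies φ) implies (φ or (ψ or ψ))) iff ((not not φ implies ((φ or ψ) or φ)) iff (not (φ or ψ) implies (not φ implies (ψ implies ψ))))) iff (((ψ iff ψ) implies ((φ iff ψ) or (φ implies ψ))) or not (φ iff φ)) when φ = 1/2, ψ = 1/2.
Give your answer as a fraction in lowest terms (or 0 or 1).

1/2

φ implies φ = 1/2 implies 1/2 = 1/2
ψ or ψ = 1/2 or 1/2 = 1/2
φ or (ψ or ψ) = 1/2 or 1/2 = 1/2
(φ implies φ) implies (φ or (ψ or ψ)) = 1/2 implies 1/2 = 1/2
not ((φ implies φ) implies (φ or (ψ or ψ))) = not 1/2 = 1/2
not φ = not 1/2 = 1/2
not not φ = not 1/2 = 1/2
φ or ψ = 1/2 or 1/2 = 1/2
(φ or ψ) or φ = 1/2 or 1/2 = 1/2
not not φ implies ((φ or ψ) or φ) = 1/2 implies 1/2 = 1/2
φ or ψ = 1/2 or 1/2 = 1/2
not (φ or ψ) = not 1/2 = 1/2
not φ = not 1/2 = 1/2
ψ implies ψ = 1/2 implies 1/2 = 1/2
not φ implies (ψ implies ψ) = 1/2 implies 1/2 = 1/2
not (φ or ψ) implies (not φ implies (ψ implies ψ)) = 1/2 implies 1/2 = 1/2
(not not φ implies ((φ or ψ) or φ)) iff (not (φ or ψ) implies (not φ implies (ψ implies ψ))) = 1/2 iff 1/2 = 1/2
not ((φ implies φ) implies (φ or (ψ or ψ))) iff ((not not φ implies ((φ or ψ) or φ)) iff (not (φ or ψ) implies (not φ implies (ψ implies ψ)))) = 1/2 iff 1/2 = 1/2
ψ iff ψ = 1/2 iff 1/2 = 1/2
φ iff ψ = 1/2 iff 1/2 = 1/2
φ implies ψ = 1/2 implies 1/2 = 1/2
(φ iff ψ) or (φ implies ψ) = 1/2 or 1/2 = 1/2
(ψ iff ψ) implies ((φ iff ψ) or (φ implies ψ)) = 1/2 implies 1/2 = 1/2
φ iff φ = 1/2 iff 1/2 = 1/2
not (φ iff φ) = not 1/2 = 1/2
((ψ iff ψ) implies ((φ iff ψ) or (φ implies ψ))) or not (φ iff φ) = 1/2 or 1/2 = 1/2
(not ((φ implies φ) implies (φ or (ψ or ψ))) iff ((not not φ implies ((φ or ψ) or φ)) iff (not (φ or ψ) implies (not φ implies (ψ implies ψ))))) iff (((ψ iff ψ) implies ((φ iff ψ) or (φ implies ψ))) or not (φ iff φ)) = 1/2 iff 1/2 = 1/2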